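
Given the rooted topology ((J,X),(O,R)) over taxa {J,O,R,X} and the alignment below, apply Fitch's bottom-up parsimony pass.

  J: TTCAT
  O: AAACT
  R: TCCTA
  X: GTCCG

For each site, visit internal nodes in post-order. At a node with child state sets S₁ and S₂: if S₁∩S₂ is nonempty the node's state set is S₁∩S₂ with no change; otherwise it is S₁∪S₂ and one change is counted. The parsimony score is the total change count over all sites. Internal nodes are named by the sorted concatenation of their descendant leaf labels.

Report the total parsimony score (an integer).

[col 0] JX: children J:{T}, X:{G} ∪→ {G,T}; cost 1
[col 0] OR: children O:{A}, R:{T} ∪→ {A,T}; cost 1
[col 0] JORX: children JX:{G,T}, OR:{A,T} ∩→ {T}; cost 0
[col 1] JX: children J:{T}, X:{T} ∩→ {T}; cost 0
[col 1] OR: children O:{A}, R:{C} ∪→ {A,C}; cost 1
[col 1] JORX: children JX:{T}, OR:{A,C} ∪→ {A,C,T}; cost 1
[col 2] JX: children J:{C}, X:{C} ∩→ {C}; cost 0
[col 2] OR: children O:{A}, R:{C} ∪→ {A,C}; cost 1
[col 2] JORX: children JX:{C}, OR:{A,C} ∩→ {C}; cost 0
[col 3] JX: children J:{A}, X:{C} ∪→ {A,C}; cost 1
[col 3] OR: children O:{C}, R:{T} ∪→ {C,T}; cost 1
[col 3] JORX: children JX:{A,C}, OR:{C,T} ∩→ {C}; cost 0
[col 4] JX: children J:{T}, X:{G} ∪→ {G,T}; cost 1
[col 4] OR: children O:{T}, R:{A} ∪→ {A,T}; cost 1
[col 4] JORX: children JX:{G,T}, OR:{A,T} ∩→ {T}; cost 0
per-site changes: [2, 2, 1, 2, 2]; total = 9

9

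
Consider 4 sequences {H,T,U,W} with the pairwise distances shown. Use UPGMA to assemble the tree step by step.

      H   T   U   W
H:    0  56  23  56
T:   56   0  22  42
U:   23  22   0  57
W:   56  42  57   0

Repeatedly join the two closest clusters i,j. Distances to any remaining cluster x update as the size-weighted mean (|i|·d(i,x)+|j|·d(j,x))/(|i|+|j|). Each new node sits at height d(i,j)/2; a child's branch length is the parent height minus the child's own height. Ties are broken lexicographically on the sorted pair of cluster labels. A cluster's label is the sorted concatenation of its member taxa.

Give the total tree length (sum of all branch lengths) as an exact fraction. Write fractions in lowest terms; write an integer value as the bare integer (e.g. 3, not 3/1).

989/12

iteration 1: select T,U (d=22); attach at lengths (11, 11); label the merged cluster TU
  updated: d(H,TU)=79/2, d(TU,W)=99/2
iteration 2: select H,TU (d=79/2); attach at lengths (79/4, 35/4); label the merged cluster HTU
  updated: d(HTU,W)=155/3
iteration 3: select HTU,W (d=155/3); attach at lengths (73/12, 155/6); label the merged cluster HTUW
final tree: ((H:79/4,(T:11,U:11):35/4):73/12,W:155/6)
total length: 989/12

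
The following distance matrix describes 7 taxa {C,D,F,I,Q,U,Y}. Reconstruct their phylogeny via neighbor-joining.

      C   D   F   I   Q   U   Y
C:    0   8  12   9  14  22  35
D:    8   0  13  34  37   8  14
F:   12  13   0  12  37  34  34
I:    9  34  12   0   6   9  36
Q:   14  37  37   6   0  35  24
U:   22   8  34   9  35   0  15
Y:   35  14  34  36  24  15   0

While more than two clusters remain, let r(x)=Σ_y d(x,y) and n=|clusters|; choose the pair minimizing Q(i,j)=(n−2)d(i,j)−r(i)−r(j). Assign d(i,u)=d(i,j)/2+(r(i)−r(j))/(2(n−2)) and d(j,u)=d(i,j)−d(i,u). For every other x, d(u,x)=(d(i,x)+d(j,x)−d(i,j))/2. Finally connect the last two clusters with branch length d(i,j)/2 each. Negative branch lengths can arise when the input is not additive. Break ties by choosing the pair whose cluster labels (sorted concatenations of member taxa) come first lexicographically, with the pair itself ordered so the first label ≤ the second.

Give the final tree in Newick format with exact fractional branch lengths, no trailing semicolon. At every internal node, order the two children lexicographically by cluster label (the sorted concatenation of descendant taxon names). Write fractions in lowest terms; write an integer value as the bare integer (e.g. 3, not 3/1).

step 1: merge (I,Q) at d=6, Q=-229; branch lengths I→-17/10, Q→77/10; new cluster IQ
  updated: d(C,IQ)=17/2, d(D,IQ)=65/2, d(F,IQ)=43/2, d(IQ,U)=19, d(IQ,Y)=27
step 2: merge (U,Y) at d=15, Q=-163; branch lengths U→33/8, Y→87/8; new cluster UY
  updated: d(C,UY)=21, d(D,UY)=7/2, d(F,UY)=53/2, d(IQ,UY)=31/2
step 3: merge (D,UY) at d=7/2, Q=-113; branch lengths D→1/6, UY→10/3; new cluster DUY
  updated: d(C,DUY)=51/4, d(DUY,F)=18, d(DUY,IQ)=89/4
step 4: merge (C,IQ) at d=17/2, Q=-137/2; branch lengths C→-1/2, IQ→9; new cluster CIQ
  updated: d(CIQ,DUY)=53/4, d(CIQ,F)=25/2
step 5: merge (CIQ,DUY) at d=53/4, Q=-175/4; branch lengths CIQ→31/8, DUY→75/8; new cluster CDIQUY
  updated: d(CDIQUY,F)=69/8
step 6: merge (CDIQUY,F) at d=69/8; branch lengths CDIQUY→69/16, F→69/16; new cluster CDFIQUY
final tree: (((C:-1/2,(I:-17/10,Q:77/10):9):31/8,(D:1/6,(U:33/8,Y:87/8):10/3):75/8):69/16,F:69/16)
total length: 439/8

(((C:-1/2,(I:-17/10,Q:77/10):9):31/8,(D:1/6,(U:33/8,Y:87/8):10/3):75/8):69/16,F:69/16)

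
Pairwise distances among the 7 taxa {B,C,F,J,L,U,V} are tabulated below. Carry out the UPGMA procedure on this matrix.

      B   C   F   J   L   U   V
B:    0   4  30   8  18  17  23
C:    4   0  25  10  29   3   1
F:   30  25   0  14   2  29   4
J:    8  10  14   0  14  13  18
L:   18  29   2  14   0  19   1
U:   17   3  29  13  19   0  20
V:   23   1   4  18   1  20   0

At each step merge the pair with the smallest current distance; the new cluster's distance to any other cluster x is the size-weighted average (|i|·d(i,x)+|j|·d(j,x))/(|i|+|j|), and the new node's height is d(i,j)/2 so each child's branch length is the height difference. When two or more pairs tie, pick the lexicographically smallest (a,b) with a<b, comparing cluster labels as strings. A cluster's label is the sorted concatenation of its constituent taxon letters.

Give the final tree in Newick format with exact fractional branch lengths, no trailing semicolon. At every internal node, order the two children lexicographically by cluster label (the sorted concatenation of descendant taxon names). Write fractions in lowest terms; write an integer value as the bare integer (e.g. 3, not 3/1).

(((B:4,J:4):37/12,((C:1/2,V:1/2):21/4,U:23/4):4/3):31/15,(F:1,L:1):163/20)

1. join C+V (d=1) ⇒ CV; edges |C|=1/2, |V|=1/2
  updated: d(B,CV)=27/2, d(CV,F)=29/2, d(CV,J)=14, d(CV,L)=15, d(CV,U)=23/2
2. join F+L (d=2) ⇒ FL; edges |F|=1, |L|=1
  updated: d(B,FL)=24, d(CV,FL)=59/4, d(FL,J)=14, d(FL,U)=24
3. join B+J (d=8) ⇒ BJ; edges |B|=4, |J|=4
  updated: d(BJ,CV)=55/4, d(BJ,FL)=19, d(BJ,U)=15
4. join CV+U (d=23/2) ⇒ CUV; edges |CV|=21/4, |U|=23/4
  updated: d(BJ,CUV)=85/6, d(CUV,FL)=107/6
5. join BJ+CUV (d=85/6) ⇒ BCJUV; edges |BJ|=37/12, |CUV|=4/3
  updated: d(BCJUV,FL)=183/10
6. join BCJUV+FL (d=183/10) ⇒ BCFJLUV; edges |BCJUV|=31/15, |FL|=163/20
final tree: (((B:4,J:4):37/12,((C:1/2,V:1/2):21/4,U:23/4):4/3):31/15,(F:1,L:1):163/20)
total length: 1099/30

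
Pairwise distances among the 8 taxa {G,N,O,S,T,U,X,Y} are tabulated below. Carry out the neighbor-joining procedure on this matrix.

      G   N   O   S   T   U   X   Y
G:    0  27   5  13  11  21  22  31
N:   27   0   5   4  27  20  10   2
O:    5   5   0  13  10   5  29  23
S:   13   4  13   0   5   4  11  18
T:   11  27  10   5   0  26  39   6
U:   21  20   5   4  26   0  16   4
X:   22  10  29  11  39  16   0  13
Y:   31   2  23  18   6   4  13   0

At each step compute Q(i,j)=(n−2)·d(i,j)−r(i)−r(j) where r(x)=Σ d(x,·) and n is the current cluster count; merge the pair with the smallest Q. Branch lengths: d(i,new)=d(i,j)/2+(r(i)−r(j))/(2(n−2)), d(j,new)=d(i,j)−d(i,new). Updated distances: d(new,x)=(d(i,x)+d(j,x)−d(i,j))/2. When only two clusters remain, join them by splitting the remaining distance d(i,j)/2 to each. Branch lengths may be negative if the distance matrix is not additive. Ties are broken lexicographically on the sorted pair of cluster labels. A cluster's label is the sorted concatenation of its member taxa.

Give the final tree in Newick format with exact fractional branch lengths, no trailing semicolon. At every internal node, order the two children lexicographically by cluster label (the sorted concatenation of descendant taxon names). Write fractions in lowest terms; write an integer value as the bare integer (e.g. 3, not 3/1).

(((((((G:35/6,O:-5/6):19/10,T:61/10):187/32,S:-67/32):53/16,U:63/16):287/64,Y:17/64):143/64,N:105/64):535/128,X:535/128)

step 1: merge (G,O) at d=5, Q=-190; branch lengths G→35/6, O→-5/6; new cluster GO
  updated: d(GO,N)=27/2, d(GO,S)=21/2, d(GO,T)=8, d(GO,U)=21/2, d(GO,X)=23, d(GO,Y)=49/2
step 2: merge (GO,T) at d=8, Q=-161; branch lengths GO→19/10, T→61/10; new cluster GOT
  updated: d(GOT,N)=65/4, d(GOT,S)=15/4, d(GOT,U)=57/4, d(GOT,X)=27, d(GOT,Y)=45/4
step 3: merge (GOT,S) at d=15/4, Q=-393/4; branch lengths GOT→187/32, S→-67/32; new cluster GOST
  updated: d(GOST,N)=33/4, d(GOST,U)=29/4, d(GOST,X)=137/8, d(GOST,Y)=51/4
step 4: merge (GOST,U) at d=29/4, Q=-567/8; branch lengths GOST→53/16, U→63/16; new cluster GOSTU
  updated: d(GOSTU,N)=21/2, d(GOSTU,X)=207/16, d(GOSTU,Y)=19/4
step 5: merge (GOSTU,Y) at d=19/4, Q=-615/16; branch lengths GOSTU→287/64, Y→17/64; new cluster GOSTUY
  updated: d(GOSTUY,N)=31/8, d(GOSTUY,X)=339/32
step 6: merge (GOSTUY,N) at d=31/8, Q=-783/32; branch lengths GOSTUY→143/64, N→105/64; new cluster GNOSTUY
  updated: d(GNOSTUY,X)=535/64
step 7: merge (GNOSTUY,X) at d=535/64; branch lengths GNOSTUY→535/128, X→535/128; new cluster GNOSTUXY
final tree: (((((((G:35/6,O:-5/6):19/10,T:61/10):187/32,S:-67/32):53/16,U:63/16):287/64,Y:17/64):143/64,N:105/64):535/128,X:535/128)
total length: 2623/64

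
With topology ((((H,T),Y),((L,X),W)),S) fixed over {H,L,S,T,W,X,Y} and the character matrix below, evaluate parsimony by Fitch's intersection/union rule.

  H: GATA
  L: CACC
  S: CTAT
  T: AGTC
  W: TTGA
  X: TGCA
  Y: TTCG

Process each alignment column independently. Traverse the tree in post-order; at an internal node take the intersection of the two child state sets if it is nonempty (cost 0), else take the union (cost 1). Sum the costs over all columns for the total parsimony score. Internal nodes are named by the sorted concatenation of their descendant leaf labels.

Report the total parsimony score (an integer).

HT@0: {G} ∪ {A} = {A,G} (union, +1)
HTY@0: {A,G} ∪ {T} = {A,G,T} (union, +1)
LX@0: {C} ∪ {T} = {C,T} (union, +1)
LWX@0: {C,T} ∩ {T} = {T} (intersection, +0)
HLTWXY@0: {A,G,T} ∩ {T} = {T} (intersection, +0)
HLSTWXY@0: {T} ∪ {C} = {C,T} (union, +1)
HT@1: {A} ∪ {G} = {A,G} (union, +1)
HTY@1: {A,G} ∪ {T} = {A,G,T} (union, +1)
LX@1: {A} ∪ {G} = {A,G} (union, +1)
LWX@1: {A,G} ∪ {T} = {A,G,T} (union, +1)
HLTWXY@1: {A,G,T} ∩ {A,G,T} = {A,G,T} (intersection, +0)
HLSTWXY@1: {A,G,T} ∩ {T} = {T} (intersection, +0)
HT@2: {T} ∩ {T} = {T} (intersection, +0)
HTY@2: {T} ∪ {C} = {C,T} (union, +1)
LX@2: {C} ∩ {C} = {C} (intersection, +0)
LWX@2: {C} ∪ {G} = {C,G} (union, +1)
HLTWXY@2: {C,T} ∩ {C,G} = {C} (intersection, +0)
HLSTWXY@2: {C} ∪ {A} = {A,C} (union, +1)
HT@3: {A} ∪ {C} = {A,C} (union, +1)
HTY@3: {A,C} ∪ {G} = {A,C,G} (union, +1)
LX@3: {C} ∪ {A} = {A,C} (union, +1)
LWX@3: {A,C} ∩ {A} = {A} (intersection, +0)
HLTWXY@3: {A,C,G} ∩ {A} = {A} (intersection, +0)
HLSTWXY@3: {A} ∪ {T} = {A,T} (union, +1)
per-site changes: [4, 4, 3, 4]; total = 15

15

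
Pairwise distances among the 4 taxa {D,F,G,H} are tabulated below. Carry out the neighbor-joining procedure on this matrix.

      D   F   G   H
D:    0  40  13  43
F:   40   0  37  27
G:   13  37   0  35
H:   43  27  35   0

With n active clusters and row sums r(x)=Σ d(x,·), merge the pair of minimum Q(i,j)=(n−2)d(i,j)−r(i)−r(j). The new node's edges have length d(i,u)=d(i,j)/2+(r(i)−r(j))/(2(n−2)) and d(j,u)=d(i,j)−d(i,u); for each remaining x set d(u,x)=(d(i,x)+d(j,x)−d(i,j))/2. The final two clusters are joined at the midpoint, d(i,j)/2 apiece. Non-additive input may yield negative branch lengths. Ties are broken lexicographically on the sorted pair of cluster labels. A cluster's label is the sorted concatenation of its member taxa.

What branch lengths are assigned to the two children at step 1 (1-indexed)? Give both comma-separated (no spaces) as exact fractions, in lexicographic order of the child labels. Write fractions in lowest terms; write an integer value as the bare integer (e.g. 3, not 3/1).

iteration 1: select D,G (d=13, Q=-155); attach at lengths (37/4, 15/4); label the merged cluster DG
  updated: d(DG,F)=32, d(DG,H)=65/2
iteration 2: select DG,F (d=32, Q=-183/2); attach at lengths (75/4, 53/4); label the merged cluster DFG
  updated: d(DFG,H)=55/4
iteration 3: select DFG,H (d=55/4); attach at lengths (55/8, 55/8); label the merged cluster DFGH
final tree: (((D:37/4,G:15/4):75/4,F:53/4):55/8,H:55/8)
total length: 235/4

37/4,15/4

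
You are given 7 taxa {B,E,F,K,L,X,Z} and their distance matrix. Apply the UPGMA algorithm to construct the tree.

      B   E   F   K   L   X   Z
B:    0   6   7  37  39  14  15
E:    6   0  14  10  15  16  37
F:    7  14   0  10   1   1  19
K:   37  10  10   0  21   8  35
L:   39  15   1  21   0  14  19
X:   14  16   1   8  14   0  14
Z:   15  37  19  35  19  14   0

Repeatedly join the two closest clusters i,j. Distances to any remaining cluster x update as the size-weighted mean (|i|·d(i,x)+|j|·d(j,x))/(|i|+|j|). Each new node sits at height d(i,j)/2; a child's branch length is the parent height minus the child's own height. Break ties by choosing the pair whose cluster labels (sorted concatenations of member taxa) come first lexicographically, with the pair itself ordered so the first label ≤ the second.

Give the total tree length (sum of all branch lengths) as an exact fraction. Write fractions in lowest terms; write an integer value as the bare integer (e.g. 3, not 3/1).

iteration 1: select F,L (d=1); attach at lengths (1/2, 1/2); label the merged cluster FL
  updated: d(B,FL)=23, d(E,FL)=29/2, d(FL,K)=31/2, d(FL,X)=15/2, d(FL,Z)=19
iteration 2: select B,E (d=6); attach at lengths (3, 3); label the merged cluster BE
  updated: d(BE,FL)=75/4, d(BE,K)=47/2, d(BE,X)=15, d(BE,Z)=26
iteration 3: select FL,X (d=15/2); attach at lengths (13/4, 15/4); label the merged cluster FLX
  updated: d(BE,FLX)=35/2, d(FLX,K)=13, d(FLX,Z)=52/3
iteration 4: select FLX,K (d=13); attach at lengths (11/4, 13/2); label the merged cluster FKLX
  updated: d(BE,FKLX)=19, d(FKLX,Z)=87/4
iteration 5: select BE,FKLX (d=19); attach at lengths (13/2, 3); label the merged cluster BEFKLX
  updated: d(BEFKLX,Z)=139/6
iteration 6: select BEFKLX,Z (d=139/6); attach at lengths (25/12, 139/12); label the merged cluster BEFKLXZ
final tree: (((B:3,E:3):13/2,(((F:1/2,L:1/2):13/4,X:15/4):11/4,K:13/2):3):25/12,Z:139/12)
total length: 557/12

557/12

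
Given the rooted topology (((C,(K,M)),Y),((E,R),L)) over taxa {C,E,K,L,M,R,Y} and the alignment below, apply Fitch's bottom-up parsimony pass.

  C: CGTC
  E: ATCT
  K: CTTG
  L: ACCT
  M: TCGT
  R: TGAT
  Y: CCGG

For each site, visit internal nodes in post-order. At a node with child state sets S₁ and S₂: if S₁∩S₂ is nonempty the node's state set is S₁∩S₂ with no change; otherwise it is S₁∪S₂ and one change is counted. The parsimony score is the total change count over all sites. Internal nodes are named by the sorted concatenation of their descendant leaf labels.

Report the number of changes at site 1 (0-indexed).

4

site 0, node KM: K={C} ∪ M={T} → {C,T} (+1)
site 0, node CKM: C={C} ∩ KM={C,T} → {C} (+0)
site 0, node CKMY: CKM={C} ∩ Y={C} → {C} (+0)
site 0, node ER: E={A} ∪ R={T} → {A,T} (+1)
site 0, node ELR: ER={A,T} ∩ L={A} → {A} (+0)
site 0, node CEKLMRY: CKMY={C} ∪ ELR={A} → {A,C} (+1)
site 1, node KM: K={T} ∪ M={C} → {C,T} (+1)
site 1, node CKM: C={G} ∪ KM={C,T} → {C,G,T} (+1)
site 1, node CKMY: CKM={C,G,T} ∩ Y={C} → {C} (+0)
site 1, node ER: E={T} ∪ R={G} → {G,T} (+1)
site 1, node ELR: ER={G,T} ∪ L={C} → {C,G,T} (+1)
site 1, node CEKLMRY: CKMY={C} ∩ ELR={C,G,T} → {C} (+0)
site 2, node KM: K={T} ∪ M={G} → {G,T} (+1)
site 2, node CKM: C={T} ∩ KM={G,T} → {T} (+0)
site 2, node CKMY: CKM={T} ∪ Y={G} → {G,T} (+1)
site 2, node ER: E={C} ∪ R={A} → {A,C} (+1)
site 2, node ELR: ER={A,C} ∩ L={C} → {C} (+0)
site 2, node CEKLMRY: CKMY={G,T} ∪ ELR={C} → {C,G,T} (+1)
site 3, node KM: K={G} ∪ M={T} → {G,T} (+1)
site 3, node CKM: C={C} ∪ KM={G,T} → {C,G,T} (+1)
site 3, node CKMY: CKM={C,G,T} ∩ Y={G} → {G} (+0)
site 3, node ER: E={T} ∩ R={T} → {T} (+0)
site 3, node ELR: ER={T} ∩ L={T} → {T} (+0)
site 3, node CEKLMRY: CKMY={G} ∪ ELR={T} → {G,T} (+1)
per-site changes: [3, 4, 4, 3]; total = 14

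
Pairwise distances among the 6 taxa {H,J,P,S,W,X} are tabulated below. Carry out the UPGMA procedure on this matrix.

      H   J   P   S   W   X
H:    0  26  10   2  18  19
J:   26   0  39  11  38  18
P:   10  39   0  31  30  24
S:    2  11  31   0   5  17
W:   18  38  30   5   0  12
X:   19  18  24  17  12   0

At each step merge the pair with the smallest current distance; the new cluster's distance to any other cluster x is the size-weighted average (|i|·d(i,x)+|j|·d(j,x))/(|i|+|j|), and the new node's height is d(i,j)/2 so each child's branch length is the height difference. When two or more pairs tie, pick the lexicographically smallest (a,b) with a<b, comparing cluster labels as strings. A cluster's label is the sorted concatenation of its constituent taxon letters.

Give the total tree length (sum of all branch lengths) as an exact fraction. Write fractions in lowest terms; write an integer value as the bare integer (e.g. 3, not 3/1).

1. join H+S (d=2) ⇒ HS; edges |H|=1, |S|=1
  updated: d(HS,J)=37/2, d(HS,P)=41/2, d(HS,W)=23/2, d(HS,X)=18
2. join HS+W (d=23/2) ⇒ HSW; edges |HS|=19/4, |W|=23/4
  updated: d(HSW,J)=25, d(HSW,P)=71/3, d(HSW,X)=16
3. join HSW+X (d=16) ⇒ HSWX; edges |HSW|=9/4, |X|=8
  updated: d(HSWX,J)=93/4, d(HSWX,P)=95/4
4. join HSWX+J (d=93/4) ⇒ HJSWX; edges |HSWX|=29/8, |J|=93/8
  updated: d(HJSWX,P)=134/5
5. join HJSWX+P (d=134/5) ⇒ HJPSWX; edges |HJSWX|=71/40, |P|=67/5
final tree: (((((H:1,S:1):19/4,W:23/4):9/4,X:8):29/8,J:93/8):71/40,P:67/5)
total length: 2127/40

2127/40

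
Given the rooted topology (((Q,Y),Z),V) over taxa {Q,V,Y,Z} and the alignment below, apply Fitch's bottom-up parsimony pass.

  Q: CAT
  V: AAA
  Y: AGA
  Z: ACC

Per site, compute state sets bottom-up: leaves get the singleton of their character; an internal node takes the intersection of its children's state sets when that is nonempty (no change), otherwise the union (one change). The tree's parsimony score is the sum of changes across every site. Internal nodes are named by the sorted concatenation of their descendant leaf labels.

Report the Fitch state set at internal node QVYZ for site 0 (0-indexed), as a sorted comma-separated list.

A

site 0, node QY: Q={C} ∪ Y={A} → {A,C} (+1)
site 0, node QYZ: QY={A,C} ∩ Z={A} → {A} (+0)
site 0, node QVYZ: QYZ={A} ∩ V={A} → {A} (+0)
site 1, node QY: Q={A} ∪ Y={G} → {A,G} (+1)
site 1, node QYZ: QY={A,G} ∪ Z={C} → {A,C,G} (+1)
site 1, node QVYZ: QYZ={A,C,G} ∩ V={A} → {A} (+0)
site 2, node QY: Q={T} ∪ Y={A} → {A,T} (+1)
site 2, node QYZ: QY={A,T} ∪ Z={C} → {A,C,T} (+1)
site 2, node QVYZ: QYZ={A,C,T} ∩ V={A} → {A} (+0)
per-site changes: [1, 2, 2]; total = 5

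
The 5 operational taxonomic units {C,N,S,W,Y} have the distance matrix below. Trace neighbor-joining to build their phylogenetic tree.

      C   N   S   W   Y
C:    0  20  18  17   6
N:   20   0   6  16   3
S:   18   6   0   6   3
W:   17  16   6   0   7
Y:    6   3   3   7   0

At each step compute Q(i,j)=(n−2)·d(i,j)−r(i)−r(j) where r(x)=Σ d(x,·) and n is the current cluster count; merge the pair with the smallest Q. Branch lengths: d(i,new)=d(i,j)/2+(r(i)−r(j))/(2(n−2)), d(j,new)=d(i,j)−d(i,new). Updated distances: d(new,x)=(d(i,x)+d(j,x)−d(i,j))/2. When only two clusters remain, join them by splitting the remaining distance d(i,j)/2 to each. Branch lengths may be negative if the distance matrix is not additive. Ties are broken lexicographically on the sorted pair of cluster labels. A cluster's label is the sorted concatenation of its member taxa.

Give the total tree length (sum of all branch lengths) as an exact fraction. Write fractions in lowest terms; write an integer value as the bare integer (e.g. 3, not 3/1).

183/8

iteration 1: select C,Y (d=6, Q=-62); attach at lengths (10, -4); label the merged cluster CY
  updated: d(CY,N)=17/2, d(CY,S)=15/2, d(CY,W)=9
iteration 2: select CY,N (d=17/2, Q=-77/2); attach at lengths (23/8, 45/8); label the merged cluster CNY
  updated: d(CNY,S)=5/2, d(CNY,W)=33/4
iteration 3: select CNY,S (d=5/2, Q=-67/4); attach at lengths (19/8, 1/8); label the merged cluster CNSY
  updated: d(CNSY,W)=47/8
iteration 4: select CNSY,W (d=47/8); attach at lengths (47/16, 47/16); label the merged cluster CNSWY
final tree: ((((C:10,Y:-4):23/8,N:45/8):19/8,S:1/8):47/16,W:47/16)
total length: 183/8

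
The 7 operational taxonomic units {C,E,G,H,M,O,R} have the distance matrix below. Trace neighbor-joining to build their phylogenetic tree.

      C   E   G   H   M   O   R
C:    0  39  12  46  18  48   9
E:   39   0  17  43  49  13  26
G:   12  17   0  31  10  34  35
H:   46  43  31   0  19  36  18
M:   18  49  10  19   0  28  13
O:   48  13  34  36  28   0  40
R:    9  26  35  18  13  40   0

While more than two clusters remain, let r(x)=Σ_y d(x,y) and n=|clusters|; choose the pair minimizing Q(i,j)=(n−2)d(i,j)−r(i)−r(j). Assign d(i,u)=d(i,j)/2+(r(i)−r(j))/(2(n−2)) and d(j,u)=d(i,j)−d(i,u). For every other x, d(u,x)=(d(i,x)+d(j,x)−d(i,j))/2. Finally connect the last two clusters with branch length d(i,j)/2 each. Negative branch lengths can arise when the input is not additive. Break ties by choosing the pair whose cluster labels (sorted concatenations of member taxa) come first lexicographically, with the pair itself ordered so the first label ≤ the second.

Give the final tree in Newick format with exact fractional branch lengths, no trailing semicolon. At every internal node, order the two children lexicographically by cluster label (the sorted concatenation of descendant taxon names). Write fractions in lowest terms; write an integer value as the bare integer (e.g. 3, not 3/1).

iteration 1: select E,O (d=13, Q=-321); attach at lengths (53/10, 77/10); label the merged cluster EO
  updated: d(C,EO)=37, d(EO,G)=19, d(EO,H)=33, d(EO,M)=32, d(EO,R)=53/2
iteration 2: select C,R (d=9, Q=-375/2); attach at lengths (113/16, 31/16); label the merged cluster CR
  updated: d(CR,EO)=109/4, d(CR,G)=19, d(CR,H)=55/2, d(CR,M)=11
iteration 3: select EO,G (d=19, Q=-533/4); attach at lengths (119/8, 33/8); label the merged cluster EGO
  updated: d(CR,EGO)=109/8, d(EGO,H)=45/2, d(EGO,M)=23/2
iteration 4: select CR,EGO (d=109/8, Q=-145/2); attach at lengths (127/16, 91/16); label the merged cluster CEGOR
  updated: d(CEGOR,H)=291/16, d(CEGOR,M)=71/16
iteration 5: select CEGOR,H (d=291/16, Q=-333/8); attach at lengths (29/16, 131/8); label the merged cluster CEGHOR
  updated: d(CEGHOR,M)=21/8
iteration 6: select CEGHOR,M (d=21/8); attach at lengths (21/16, 21/16); label the merged cluster CEGHMOR
final tree: ((((C:113/16,R:31/16):127/16,((E:53/10,O:77/10):119/8,G:33/8):91/16):29/16,H:131/8):21/16,M:21/16)
total length: 1207/16

((((C:113/16,R:31/16):127/16,((E:53/10,O:77/10):119/8,G:33/8):91/16):29/16,H:131/8):21/16,M:21/16)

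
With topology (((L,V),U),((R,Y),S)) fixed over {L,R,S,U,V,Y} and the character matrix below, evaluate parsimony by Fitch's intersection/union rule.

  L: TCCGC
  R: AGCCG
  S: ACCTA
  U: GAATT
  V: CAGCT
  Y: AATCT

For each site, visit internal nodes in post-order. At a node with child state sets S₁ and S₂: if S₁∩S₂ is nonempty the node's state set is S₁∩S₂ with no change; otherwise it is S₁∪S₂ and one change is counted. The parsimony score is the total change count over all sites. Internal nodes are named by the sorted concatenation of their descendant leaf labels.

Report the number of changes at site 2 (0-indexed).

site 0, node LV: L={T} ∪ V={C} → {C,T} (+1)
site 0, node LUV: LV={C,T} ∪ U={G} → {C,G,T} (+1)
site 0, node RY: R={A} ∩ Y={A} → {A} (+0)
site 0, node RSY: RY={A} ∩ S={A} → {A} (+0)
site 0, node LRSUVY: LUV={C,G,T} ∪ RSY={A} → {A,C,G,T} (+1)
site 1, node LV: L={C} ∪ V={A} → {A,C} (+1)
site 1, node LUV: LV={A,C} ∩ U={A} → {A} (+0)
site 1, node RY: R={G} ∪ Y={A} → {A,G} (+1)
site 1, node RSY: RY={A,G} ∪ S={C} → {A,C,G} (+1)
site 1, node LRSUVY: LUV={A} ∩ RSY={A,C,G} → {A} (+0)
site 2, node LV: L={C} ∪ V={G} → {C,G} (+1)
site 2, node LUV: LV={C,G} ∪ U={A} → {A,C,G} (+1)
site 2, node RY: R={C} ∪ Y={T} → {C,T} (+1)
site 2, node RSY: RY={C,T} ∩ S={C} → {C} (+0)
site 2, node LRSUVY: LUV={A,C,G} ∩ RSY={C} → {C} (+0)
site 3, node LV: L={G} ∪ V={C} → {C,G} (+1)
site 3, node LUV: LV={C,G} ∪ U={T} → {C,G,T} (+1)
site 3, node RY: R={C} ∩ Y={C} → {C} (+0)
site 3, node RSY: RY={C} ∪ S={T} → {C,T} (+1)
site 3, node LRSUVY: LUV={C,G,T} ∩ RSY={C,T} → {C,T} (+0)
site 4, node LV: L={C} ∪ V={T} → {C,T} (+1)
site 4, node LUV: LV={C,T} ∩ U={T} → {T} (+0)
site 4, node RY: R={G} ∪ Y={T} → {G,T} (+1)
site 4, node RSY: RY={G,T} ∪ S={A} → {A,G,T} (+1)
site 4, node LRSUVY: LUV={T} ∩ RSY={A,G,T} → {T} (+0)
per-site changes: [3, 3, 3, 3, 3]; total = 15

3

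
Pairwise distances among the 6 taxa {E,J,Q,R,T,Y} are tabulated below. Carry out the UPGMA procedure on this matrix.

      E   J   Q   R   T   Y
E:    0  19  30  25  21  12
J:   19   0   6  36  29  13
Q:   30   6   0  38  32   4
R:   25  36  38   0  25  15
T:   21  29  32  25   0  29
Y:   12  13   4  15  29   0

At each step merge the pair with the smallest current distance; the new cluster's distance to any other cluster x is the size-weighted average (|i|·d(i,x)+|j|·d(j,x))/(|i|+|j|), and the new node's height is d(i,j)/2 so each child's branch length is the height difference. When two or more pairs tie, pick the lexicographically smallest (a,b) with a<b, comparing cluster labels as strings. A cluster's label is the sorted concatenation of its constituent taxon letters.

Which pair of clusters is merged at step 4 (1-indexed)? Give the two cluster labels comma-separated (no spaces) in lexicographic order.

R,T

iteration 1: select Q,Y (d=4); attach at lengths (2, 2); label the merged cluster QY
  updated: d(E,QY)=21, d(J,QY)=19/2, d(QY,R)=53/2, d(QY,T)=61/2
iteration 2: select J,QY (d=19/2); attach at lengths (19/4, 11/4); label the merged cluster JQY
  updated: d(E,JQY)=61/3, d(JQY,R)=89/3, d(JQY,T)=30
iteration 3: select E,JQY (d=61/3); attach at lengths (61/6, 65/12); label the merged cluster EJQY
  updated: d(EJQY,R)=57/2, d(EJQY,T)=111/4
iteration 4: select R,T (d=25); attach at lengths (25/2, 25/2); label the merged cluster RT
  updated: d(EJQY,RT)=225/8
iteration 5: select EJQY,RT (d=225/8); attach at lengths (187/48, 25/16); label the merged cluster EJQRTY
final tree: ((E:61/6,(J:19/4,(Q:2,Y:2):11/4):65/12):187/48,(R:25/2,T:25/2):25/16)
total length: 1381/24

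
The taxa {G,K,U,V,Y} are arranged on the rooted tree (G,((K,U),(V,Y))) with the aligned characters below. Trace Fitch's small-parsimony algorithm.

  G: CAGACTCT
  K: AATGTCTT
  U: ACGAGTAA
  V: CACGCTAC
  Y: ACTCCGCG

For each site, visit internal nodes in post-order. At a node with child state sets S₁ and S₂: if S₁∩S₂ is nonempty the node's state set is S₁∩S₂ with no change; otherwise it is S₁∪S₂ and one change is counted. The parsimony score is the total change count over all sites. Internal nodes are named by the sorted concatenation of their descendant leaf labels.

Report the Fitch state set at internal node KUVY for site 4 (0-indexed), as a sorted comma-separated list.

C,G,T

site 0, node KU: K={A} ∩ U={A} → {A} (+0)
site 0, node VY: V={C} ∪ Y={A} → {A,C} (+1)
site 0, node KUVY: KU={A} ∩ VY={A,C} → {A} (+0)
site 0, node GKUVY: G={C} ∪ KUVY={A} → {A,C} (+1)
site 1, node KU: K={A} ∪ U={C} → {A,C} (+1)
site 1, node VY: V={A} ∪ Y={C} → {A,C} (+1)
site 1, node KUVY: KU={A,C} ∩ VY={A,C} → {A,C} (+0)
site 1, node GKUVY: G={A} ∩ KUVY={A,C} → {A} (+0)
site 2, node KU: K={T} ∪ U={G} → {G,T} (+1)
site 2, node VY: V={C} ∪ Y={T} → {C,T} (+1)
site 2, node KUVY: KU={G,T} ∩ VY={C,T} → {T} (+0)
site 2, node GKUVY: G={G} ∪ KUVY={T} → {G,T} (+1)
site 3, node KU: K={G} ∪ U={A} → {A,G} (+1)
site 3, node VY: V={G} ∪ Y={C} → {C,G} (+1)
site 3, node KUVY: KU={A,G} ∩ VY={C,G} → {G} (+0)
site 3, node GKUVY: G={A} ∪ KUVY={G} → {A,G} (+1)
site 4, node KU: K={T} ∪ U={G} → {G,T} (+1)
site 4, node VY: V={C} ∩ Y={C} → {C} (+0)
site 4, node KUVY: KU={G,T} ∪ VY={C} → {C,G,T} (+1)
site 4, node GKUVY: G={C} ∩ KUVY={C,G,T} → {C} (+0)
site 5, node KU: K={C} ∪ U={T} → {C,T} (+1)
site 5, node VY: V={T} ∪ Y={G} → {G,T} (+1)
site 5, node KUVY: KU={C,T} ∩ VY={G,T} → {T} (+0)
site 5, node GKUVY: G={T} ∩ KUVY={T} → {T} (+0)
site 6, node KU: K={T} ∪ U={A} → {A,T} (+1)
site 6, node VY: V={A} ∪ Y={C} → {A,C} (+1)
site 6, node KUVY: KU={A,T} ∩ VY={A,C} → {A} (+0)
site 6, node GKUVY: G={C} ∪ KUVY={A} → {A,C} (+1)
site 7, node KU: K={T} ∪ U={A} → {A,T} (+1)
site 7, node VY: V={C} ∪ Y={G} → {C,G} (+1)
site 7, node KUVY: KU={A,T} ∪ VY={C,G} → {A,C,G,T} (+1)
site 7, node GKUVY: G={T} ∩ KUVY={A,C,G,T} → {T} (+0)
per-site changes: [2, 2, 3, 3, 2, 2, 3, 3]; total = 20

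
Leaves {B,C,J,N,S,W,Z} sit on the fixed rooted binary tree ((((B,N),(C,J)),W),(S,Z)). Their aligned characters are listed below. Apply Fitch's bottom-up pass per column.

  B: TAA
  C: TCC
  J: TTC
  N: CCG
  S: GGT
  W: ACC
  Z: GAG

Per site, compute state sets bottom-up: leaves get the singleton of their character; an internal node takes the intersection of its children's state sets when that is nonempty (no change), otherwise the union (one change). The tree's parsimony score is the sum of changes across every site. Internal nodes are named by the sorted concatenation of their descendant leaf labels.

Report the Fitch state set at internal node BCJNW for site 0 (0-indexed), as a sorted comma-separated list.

[col 0] BN: children B:{T}, N:{C} ∪→ {C,T}; cost 1
[col 0] CJ: children C:{T}, J:{T} ∩→ {T}; cost 0
[col 0] BCJN: children BN:{C,T}, CJ:{T} ∩→ {T}; cost 0
[col 0] BCJNW: children BCJN:{T}, W:{A} ∪→ {A,T}; cost 1
[col 0] SZ: children S:{G}, Z:{G} ∩→ {G}; cost 0
[col 0] BCJNSWZ: children BCJNW:{A,T}, SZ:{G} ∪→ {A,G,T}; cost 1
[col 1] BN: children B:{A}, N:{C} ∪→ {A,C}; cost 1
[col 1] CJ: children C:{C}, J:{T} ∪→ {C,T}; cost 1
[col 1] BCJN: children BN:{A,C}, CJ:{C,T} ∩→ {C}; cost 0
[col 1] BCJNW: children BCJN:{C}, W:{C} ∩→ {C}; cost 0
[col 1] SZ: children S:{G}, Z:{A} ∪→ {A,G}; cost 1
[col 1] BCJNSWZ: children BCJNW:{C}, SZ:{A,G} ∪→ {A,C,G}; cost 1
[col 2] BN: children B:{A}, N:{G} ∪→ {A,G}; cost 1
[col 2] CJ: children C:{C}, J:{C} ∩→ {C}; cost 0
[col 2] BCJN: children BN:{A,G}, CJ:{C} ∪→ {A,C,G}; cost 1
[col 2] BCJNW: children BCJN:{A,C,G}, W:{C} ∩→ {C}; cost 0
[col 2] SZ: children S:{T}, Z:{G} ∪→ {G,T}; cost 1
[col 2] BCJNSWZ: children BCJNW:{C}, SZ:{G,T} ∪→ {C,G,T}; cost 1
per-site changes: [3, 4, 4]; total = 11

A,T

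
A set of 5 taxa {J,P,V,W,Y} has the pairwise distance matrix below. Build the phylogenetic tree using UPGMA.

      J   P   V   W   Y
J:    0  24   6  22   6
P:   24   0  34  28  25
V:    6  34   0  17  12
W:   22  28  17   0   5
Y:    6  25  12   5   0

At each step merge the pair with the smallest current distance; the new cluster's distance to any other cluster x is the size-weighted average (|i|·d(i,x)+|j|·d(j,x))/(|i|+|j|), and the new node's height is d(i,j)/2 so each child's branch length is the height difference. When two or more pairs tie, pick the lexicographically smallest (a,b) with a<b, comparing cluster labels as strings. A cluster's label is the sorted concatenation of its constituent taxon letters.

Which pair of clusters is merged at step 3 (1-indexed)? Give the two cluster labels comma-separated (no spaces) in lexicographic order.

1. join W+Y (d=5) ⇒ WY; edges |W|=5/2, |Y|=5/2
  updated: d(J,WY)=14, d(P,WY)=53/2, d(V,WY)=29/2
2. join J+V (d=6) ⇒ JV; edges |J|=3, |V|=3
  updated: d(JV,P)=29, d(JV,WY)=57/4
3. join JV+WY (d=57/4) ⇒ JVWY; edges |JV|=33/8, |WY|=37/8
  updated: d(JVWY,P)=111/4
4. join JVWY+P (d=111/4) ⇒ JPVWY; edges |JVWY|=27/4, |P|=111/8
final tree: (((J:3,V:3):33/8,(W:5/2,Y:5/2):37/8):27/4,P:111/8)
total length: 323/8

JV,WY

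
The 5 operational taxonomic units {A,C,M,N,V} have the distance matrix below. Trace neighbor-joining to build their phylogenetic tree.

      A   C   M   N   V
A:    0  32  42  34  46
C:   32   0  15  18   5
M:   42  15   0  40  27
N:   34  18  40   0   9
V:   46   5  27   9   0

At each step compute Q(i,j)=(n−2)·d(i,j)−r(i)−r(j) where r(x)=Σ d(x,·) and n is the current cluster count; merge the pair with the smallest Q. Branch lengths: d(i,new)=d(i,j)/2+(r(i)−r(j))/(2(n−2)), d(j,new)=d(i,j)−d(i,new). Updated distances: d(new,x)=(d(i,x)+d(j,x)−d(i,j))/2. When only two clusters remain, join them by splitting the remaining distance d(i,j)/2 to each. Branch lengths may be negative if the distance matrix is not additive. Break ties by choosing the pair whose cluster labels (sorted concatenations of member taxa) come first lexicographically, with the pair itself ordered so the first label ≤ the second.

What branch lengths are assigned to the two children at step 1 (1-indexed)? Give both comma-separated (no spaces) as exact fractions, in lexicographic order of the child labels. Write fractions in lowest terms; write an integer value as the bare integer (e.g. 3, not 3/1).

41/6,13/6

iteration 1: select N,V (d=9, Q=-161); attach at lengths (41/6, 13/6); label the merged cluster NV
  updated: d(A,NV)=71/2, d(C,NV)=7, d(M,NV)=29
iteration 2: select A,M (d=42, Q=-223/2); attach at lengths (215/8, 121/8); label the merged cluster AM
  updated: d(AM,C)=5/2, d(AM,NV)=45/4
iteration 3: select AM,C (d=5/2, Q=-83/4); attach at lengths (27/8, -7/8); label the merged cluster ACM
  updated: d(ACM,NV)=63/8
iteration 4: select ACM,NV (d=63/8); attach at lengths (63/16, 63/16); label the merged cluster ACMNV
final tree: (((A:215/8,M:121/8):27/8,C:-7/8):63/16,(N:41/6,V:13/6):63/16)
total length: 491/8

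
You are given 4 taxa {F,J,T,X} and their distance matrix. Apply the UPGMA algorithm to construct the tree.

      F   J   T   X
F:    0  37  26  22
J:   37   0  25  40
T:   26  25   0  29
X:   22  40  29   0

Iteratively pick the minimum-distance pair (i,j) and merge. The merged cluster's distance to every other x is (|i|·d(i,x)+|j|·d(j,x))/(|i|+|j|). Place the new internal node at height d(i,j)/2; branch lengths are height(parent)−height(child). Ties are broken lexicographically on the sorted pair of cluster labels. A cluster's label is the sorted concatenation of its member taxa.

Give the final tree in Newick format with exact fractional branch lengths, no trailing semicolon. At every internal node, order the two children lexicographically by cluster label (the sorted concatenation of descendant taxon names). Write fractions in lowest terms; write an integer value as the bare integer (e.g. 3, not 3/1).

((F:11,X:11):11/2,(J:25/2,T:25/2):4)

1. join F+X (d=22) ⇒ FX; edges |F|=11, |X|=11
  updated: d(FX,J)=77/2, d(FX,T)=55/2
2. join J+T (d=25) ⇒ JT; edges |J|=25/2, |T|=25/2
  updated: d(FX,JT)=33
3. join FX+JT (d=33) ⇒ FJTX; edges |FX|=11/2, |JT|=4
final tree: ((F:11,X:11):11/2,(J:25/2,T:25/2):4)
total length: 113/2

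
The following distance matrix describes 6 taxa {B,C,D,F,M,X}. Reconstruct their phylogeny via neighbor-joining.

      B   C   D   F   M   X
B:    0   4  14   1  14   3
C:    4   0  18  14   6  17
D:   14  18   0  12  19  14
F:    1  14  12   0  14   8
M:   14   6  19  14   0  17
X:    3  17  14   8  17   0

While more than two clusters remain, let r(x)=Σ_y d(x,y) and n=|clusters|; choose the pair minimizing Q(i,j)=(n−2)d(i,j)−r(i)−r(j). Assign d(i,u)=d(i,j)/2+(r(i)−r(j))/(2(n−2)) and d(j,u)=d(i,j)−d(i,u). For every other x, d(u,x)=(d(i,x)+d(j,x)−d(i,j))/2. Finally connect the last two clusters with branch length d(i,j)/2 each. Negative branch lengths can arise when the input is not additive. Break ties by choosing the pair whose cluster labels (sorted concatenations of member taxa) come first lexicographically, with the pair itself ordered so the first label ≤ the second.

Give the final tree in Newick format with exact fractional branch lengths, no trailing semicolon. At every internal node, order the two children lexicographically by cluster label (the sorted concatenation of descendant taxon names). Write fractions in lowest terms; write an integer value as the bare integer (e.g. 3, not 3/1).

iteration 1: select C,M (d=6, Q=-105); attach at lengths (13/8, 35/8); label the merged cluster CM
  updated: d(B,CM)=6, d(CM,D)=31/2, d(CM,F)=11, d(CM,X)=14
iteration 2: select CM,D (d=31/2, Q=-111/2); attach at lengths (25/4, 37/4); label the merged cluster CDM
  updated: d(B,CDM)=9/4, d(CDM,F)=15/4, d(CDM,X)=25/4
iteration 3: select B,X (d=3, Q=-35/2); attach at lengths (-5/4, 17/4); label the merged cluster BX
  updated: d(BX,CDM)=11/4, d(BX,F)=3
iteration 4: select BX,CDM (d=11/4, Q=-19/2); attach at lengths (1, 7/4); label the merged cluster BCDMX
  updated: d(BCDMX,F)=2
iteration 5: select BCDMX,F (d=2); attach at lengths (1, 1); label the merged cluster BCDFMX
final tree: (((B:-5/4,X:17/4):1,((C:13/8,M:35/8):25/4,D:37/4):7/4):1,F:1)
total length: 117/4

(((B:-5/4,X:17/4):1,((C:13/8,M:35/8):25/4,D:37/4):7/4):1,F:1)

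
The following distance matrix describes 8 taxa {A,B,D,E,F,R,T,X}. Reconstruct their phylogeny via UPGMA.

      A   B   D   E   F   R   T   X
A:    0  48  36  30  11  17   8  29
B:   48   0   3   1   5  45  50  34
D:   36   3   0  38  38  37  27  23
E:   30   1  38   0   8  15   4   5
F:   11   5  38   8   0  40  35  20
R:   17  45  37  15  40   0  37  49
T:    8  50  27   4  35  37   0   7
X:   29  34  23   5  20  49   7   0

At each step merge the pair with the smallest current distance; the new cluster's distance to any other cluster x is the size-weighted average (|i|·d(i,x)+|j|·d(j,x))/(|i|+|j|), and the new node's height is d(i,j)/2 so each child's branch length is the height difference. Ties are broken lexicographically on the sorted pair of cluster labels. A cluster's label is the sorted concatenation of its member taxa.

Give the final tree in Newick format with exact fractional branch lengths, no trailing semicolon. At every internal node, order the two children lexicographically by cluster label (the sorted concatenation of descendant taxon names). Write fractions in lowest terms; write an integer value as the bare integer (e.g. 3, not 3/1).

((A:17/2,R:17/2):181/24,((((B:1/2,E:1/2):11/4,F:13/4):109/12,(T:7/2,X:7/2):53/6):17/30,D:129/10):377/120)

iteration 1: select B,E (d=1); attach at lengths (1/2, 1/2); label the merged cluster BE
  updated: d(A,BE)=39, d(BE,D)=41/2, d(BE,F)=13/2, d(BE,R)=30, d(BE,T)=27, d(BE,X)=39/2
iteration 2: select BE,F (d=13/2); attach at lengths (11/4, 13/4); label the merged cluster BEF
  updated: d(A,BEF)=89/3, d(BEF,D)=79/3, d(BEF,R)=100/3, d(BEF,T)=89/3, d(BEF,X)=59/3
iteration 3: select T,X (d=7); attach at lengths (7/2, 7/2); label the merged cluster TX
  updated: d(A,TX)=37/2, d(BEF,TX)=74/3, d(D,TX)=25, d(R,TX)=43
iteration 4: select A,R (d=17); attach at lengths (17/2, 17/2); label the merged cluster AR
  updated: d(AR,BEF)=63/2, d(AR,D)=73/2, d(AR,TX)=123/4
iteration 5: select BEF,TX (d=74/3); attach at lengths (109/12, 53/6); label the merged cluster BEFTX
  updated: d(AR,BEFTX)=156/5, d(BEFTX,D)=129/5
iteration 6: select BEFTX,D (d=129/5); attach at lengths (17/30, 129/10); label the merged cluster BDEFTX
  updated: d(AR,BDEFTX)=385/12
iteration 7: select AR,BDEFTX (d=385/12); attach at lengths (181/24, 377/120); label the merged cluster ABDEFRTX
final tree: ((A:17/2,R:17/2):181/24,((((B:1/2,E:1/2):11/4,F:13/4):109/12,(T:7/2,X:7/2):53/6):17/30,D:129/10):377/120)
total length: 1096/15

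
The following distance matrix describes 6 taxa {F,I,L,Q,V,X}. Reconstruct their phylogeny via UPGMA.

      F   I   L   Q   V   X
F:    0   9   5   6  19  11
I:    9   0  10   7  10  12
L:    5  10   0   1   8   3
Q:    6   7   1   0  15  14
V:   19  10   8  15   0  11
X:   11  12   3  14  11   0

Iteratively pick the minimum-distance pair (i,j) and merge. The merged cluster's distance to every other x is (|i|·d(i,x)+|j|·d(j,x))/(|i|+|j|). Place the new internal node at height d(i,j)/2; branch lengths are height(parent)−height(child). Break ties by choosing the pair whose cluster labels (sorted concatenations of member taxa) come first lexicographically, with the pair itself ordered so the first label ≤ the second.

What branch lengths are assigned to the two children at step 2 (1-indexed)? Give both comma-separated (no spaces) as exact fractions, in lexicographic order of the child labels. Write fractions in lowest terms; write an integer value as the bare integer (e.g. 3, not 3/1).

11/4,9/4

step 1: merge (L,Q) at d=1; branch lengths L→1/2, Q→1/2; new cluster LQ
  updated: d(F,LQ)=11/2, d(I,LQ)=17/2, d(LQ,V)=23/2, d(LQ,X)=17/2
step 2: merge (F,LQ) at d=11/2; branch lengths F→11/4, LQ→9/4; new cluster FLQ
  updated: d(FLQ,I)=26/3, d(FLQ,V)=14, d(FLQ,X)=28/3
step 3: merge (FLQ,I) at d=26/3; branch lengths FLQ→19/12, I→13/3; new cluster FILQ
  updated: d(FILQ,V)=13, d(FILQ,X)=10
step 4: merge (FILQ,X) at d=10; branch lengths FILQ→2/3, X→5; new cluster FILQX
  updated: d(FILQX,V)=63/5
step 5: merge (FILQX,V) at d=63/5; branch lengths FILQX→13/10, V→63/10; new cluster FILQVX
final tree: ((((F:11/4,(L:1/2,Q:1/2):9/4):19/12,I:13/3):2/3,X:5):13/10,V:63/10)
total length: 1511/60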